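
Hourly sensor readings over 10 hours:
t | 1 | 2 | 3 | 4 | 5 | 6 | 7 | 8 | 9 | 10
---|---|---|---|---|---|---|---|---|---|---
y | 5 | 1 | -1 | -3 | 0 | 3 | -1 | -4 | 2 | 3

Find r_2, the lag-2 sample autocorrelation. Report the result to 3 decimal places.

-0.559

Mean ȳ = (5 + 1 − 1 − 3 + 0 + 3 − 1 − 4 + 2 + 3)/10 = 0.5000
Numerator Σ_{t=1}^{8}(y_t−ȳ)(y_{t+2}−ȳ) = -40.5000
Denominator Σ(y_t−ȳ)² = 72.5000
r_2 = -40.5000 / 72.5000 = -0.559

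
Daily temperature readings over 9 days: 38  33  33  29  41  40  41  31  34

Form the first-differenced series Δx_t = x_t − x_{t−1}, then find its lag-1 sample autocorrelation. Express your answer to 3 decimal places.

-0.348

First differences Δx: -5, 0, -4, 12, -1, 1, -10, 3
Mean of differences = -0.5000
Numerator Σ(Δx_t−Δx̄)(Δx_{t+1}−Δx̄) = -102.2500
Denominator Σ(Δx_t−Δx̄)² = 294.0000
r_1(Δx) = -102.2500 / 294.0000 = -0.348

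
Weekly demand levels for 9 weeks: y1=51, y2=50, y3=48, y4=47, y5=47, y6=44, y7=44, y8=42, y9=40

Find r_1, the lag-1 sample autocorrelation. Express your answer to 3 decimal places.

0.608

Mean ȳ = (51 + 50 + 48 + 47 + 47 + 44 + 44 + 42 + 40)/9 = 45.8889
Numerator Σ_{t=1}^{8}(y_t−ȳ)(y_{t+1}−ȳ) = 64.9877
Denominator Σ(y_t−ȳ)² = 106.8889
r_1 = 64.9877 / 106.8889 = 0.608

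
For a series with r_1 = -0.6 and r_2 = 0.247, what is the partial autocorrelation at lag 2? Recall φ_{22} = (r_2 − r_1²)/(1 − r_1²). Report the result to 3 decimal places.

φ_{22} = (r_2 − r_1²) / (1 − r_1²)
r_1² = (-0.6)² = 0.36
Numerator = 0.247 − 0.3600 = -0.1130; denominator = 1 − 0.3600 = 0.6400
φ_{22} = -0.1130 / 0.6400 = -0.177

-0.177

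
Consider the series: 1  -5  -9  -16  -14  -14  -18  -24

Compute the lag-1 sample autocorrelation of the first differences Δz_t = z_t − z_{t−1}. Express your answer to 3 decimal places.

First differences Δz: -6, -4, -7, 2, 0, -4, -6
Mean of differences = -3.5714
Numerator Σ(Δz_t−Δz̄)(Δz_{t+1}−Δz̄) = 2.8163
Denominator Σ(Δz_t−Δz̄)² = 67.7143
r_1(Δz) = 2.8163 / 67.7143 = 0.042

0.042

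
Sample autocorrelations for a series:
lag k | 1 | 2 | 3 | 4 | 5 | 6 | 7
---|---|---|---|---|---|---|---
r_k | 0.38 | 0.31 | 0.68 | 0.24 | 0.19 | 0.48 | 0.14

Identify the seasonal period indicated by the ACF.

The largest autocorrelation is r_3 = 0.68, with a weaker echo at lag 6 (0.48); the remaining lags stay at or below 0.38. The elevated value at lag 1 (0.38), dropping to 0.31 at lag 2, reflects decaying short-term dependence rather than seasonality.
The dominant spike at lag 3 indicates a seasonal period of 3.

3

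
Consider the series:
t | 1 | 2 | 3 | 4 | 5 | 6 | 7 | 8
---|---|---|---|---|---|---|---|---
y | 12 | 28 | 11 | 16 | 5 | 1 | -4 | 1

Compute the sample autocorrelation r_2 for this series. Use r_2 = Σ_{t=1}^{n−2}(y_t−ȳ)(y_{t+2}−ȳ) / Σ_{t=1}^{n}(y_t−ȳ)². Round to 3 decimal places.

Mean ȳ = (12 + 28 + 11 + 16 + 5 + 1 − 4 + 1)/8 = 8.7500
Deviations from mean: 3.2500, 19.2500, 2.2500, 7.2500, -3.7500, -7.7500, -12.7500, -7.7500
Σ(y_t−ȳ)(y_{t+2}−ȳ) = (7.3125) + (139.5625) + (-8.4375) + (-56.1875) + (47.8125) + (60.0625) = 190.1250
Denominator Σ(y_t−ȳ)² = 735.5000
r_2 = 190.1250 / 735.5000 = 0.258

0.258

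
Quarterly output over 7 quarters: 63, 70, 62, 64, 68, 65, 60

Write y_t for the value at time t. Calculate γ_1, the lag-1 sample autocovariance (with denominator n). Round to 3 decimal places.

Mean ȳ = (63 + 70 + 62 + 64 + 68 + 65 + 60)/7 = 64.5714
Σ_{t=1}^{6}(y_t−ȳ)(y_{t+1}−ȳ) = -23.4694
γ_1 = -23.4694 / 7 = -3.353

-3.353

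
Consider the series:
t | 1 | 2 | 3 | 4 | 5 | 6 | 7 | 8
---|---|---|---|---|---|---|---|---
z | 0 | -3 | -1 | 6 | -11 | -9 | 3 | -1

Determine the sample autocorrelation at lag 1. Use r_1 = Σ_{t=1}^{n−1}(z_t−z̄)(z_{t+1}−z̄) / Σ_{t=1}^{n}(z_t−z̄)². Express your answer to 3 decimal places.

-0.150

Mean z̄ = (0 − 3 − 1 + 6 − 11 − 9 + 3 − 1)/8 = -2.0000
Σ(z_t−z̄)(z_{t+1}−z̄) = (-2.0000) + (-1.0000) + (8.0000) + (-72.0000) + (63.0000) + (-35.0000) + (5.0000) = -34.0000
Denominator Σ(z_t−z̄)² = 226.0000
r_1 = -34.0000 / 226.0000 = -0.150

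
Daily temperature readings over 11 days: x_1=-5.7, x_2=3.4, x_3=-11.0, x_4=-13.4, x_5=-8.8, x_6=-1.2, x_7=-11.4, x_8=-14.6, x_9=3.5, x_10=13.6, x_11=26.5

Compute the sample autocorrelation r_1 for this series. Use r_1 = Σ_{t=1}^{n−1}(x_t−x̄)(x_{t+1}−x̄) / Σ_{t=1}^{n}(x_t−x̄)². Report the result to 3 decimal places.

0.419

Mean x̄ = (-5.7 + 3.4 − 11.0 − 13.4 − 8.8 − 1.2 − 11.4 − 14.6 + 3.5 + 13.6 + 26.5)/11 = -1.7364
Numerator Σ_{t=1}^{10}(x_t−x̄)(x_{t+1}−x̄) = 683.8241
Denominator Σ(x_t−x̄)² = 1632.9055
r_1 = 683.8241 / 1632.9055 = 0.419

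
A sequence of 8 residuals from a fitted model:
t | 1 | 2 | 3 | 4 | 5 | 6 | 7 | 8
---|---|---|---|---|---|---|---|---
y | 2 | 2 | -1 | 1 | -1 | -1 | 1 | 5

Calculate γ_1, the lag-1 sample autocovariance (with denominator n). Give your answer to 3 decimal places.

Mean ȳ = (2 + 2 − 1 + 1 − 1 − 1 + 1 + 5)/8 = 1.0000
Deviations: 1.0000, 1.0000, -2.0000, 0.0000, -2.0000, -2.0000, 0.0000, 4.0000
Σ_{t=1}^{7}(y_t−ȳ)(y_{t+1}−ȳ) = 3.0000
γ_1 = 3.0000 / 8 = 0.375

0.375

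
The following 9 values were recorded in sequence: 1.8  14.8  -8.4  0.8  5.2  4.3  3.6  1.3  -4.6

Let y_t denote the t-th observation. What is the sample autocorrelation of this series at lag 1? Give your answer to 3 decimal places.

Mean ȳ = (1.8 + 14.8 − 8.4 + 0.8 + 5.2 + 4.3 + 3.6 + 1.3 − 4.6)/9 = 2.0889
Numerator Σ_{t=1}^{8}(y_t−ȳ)(y_{t+1}−ȳ) = -113.1835
Denominator Σ(y_t−ȳ)² = 335.5489
r_1 = -113.1835 / 335.5489 = -0.337

-0.337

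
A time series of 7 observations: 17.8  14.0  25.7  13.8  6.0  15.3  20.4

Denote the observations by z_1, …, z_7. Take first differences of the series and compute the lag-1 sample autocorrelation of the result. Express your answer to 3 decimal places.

First differences Δz: -3.8, 11.7, -11.9, -7.8, 9.3, 5.1
Mean of differences = 0.4333
Numerator Σ(Δz_t−Δz̄)(Δz_{t+1}−Δz̄) = -116.7311
Denominator Σ(Δz_t−Δz̄)² = 465.1533
r_1(Δz) = -116.7311 / 465.1533 = -0.251

-0.251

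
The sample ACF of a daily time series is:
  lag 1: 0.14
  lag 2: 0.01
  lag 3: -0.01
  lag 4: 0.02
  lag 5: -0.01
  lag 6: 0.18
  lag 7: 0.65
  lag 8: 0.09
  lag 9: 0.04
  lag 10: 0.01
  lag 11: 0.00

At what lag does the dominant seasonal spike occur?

7

The largest autocorrelation is r_7 = 0.65; the remaining lags stay at or below 0.18.
The dominant spike at lag 7 indicates a seasonal period of 7.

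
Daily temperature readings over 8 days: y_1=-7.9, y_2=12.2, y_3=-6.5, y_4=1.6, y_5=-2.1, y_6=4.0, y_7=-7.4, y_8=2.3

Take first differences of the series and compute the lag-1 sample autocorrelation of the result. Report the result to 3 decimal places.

First differences Δy: 20.1, -18.7, 8.1, -3.7, 6.1, -11.4, 9.7
Mean of differences = 1.4571
Numerator Σ(Δy_t−Δȳ)(Δy_{t+1}−Δȳ) = -733.5633
Denominator Σ(Δy_t−Δȳ)² = 1079.3971
r_1(Δy) = -733.5633 / 1079.3971 = -0.680

-0.680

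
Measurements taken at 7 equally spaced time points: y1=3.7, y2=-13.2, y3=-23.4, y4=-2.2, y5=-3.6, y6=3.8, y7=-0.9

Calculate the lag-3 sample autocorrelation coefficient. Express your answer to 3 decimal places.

-0.234

Mean ȳ = (3.7 − 13.2 − 23.4 − 2.2 − 3.6 + 3.8 − 0.9)/7 = -5.1143
Deviations from mean: 8.8143, -8.0857, -18.2857, 2.9143, 1.5143, 8.9143, 4.2143
Σ(y_t−ȳ)(y_{t+3}−ȳ) = (25.6873) + (-12.2441) + (-163.0041) + (12.2816) = -137.2792
Denominator Σ(y_t−ȳ)² = 585.4486
r_3 = -137.2792 / 585.4486 = -0.234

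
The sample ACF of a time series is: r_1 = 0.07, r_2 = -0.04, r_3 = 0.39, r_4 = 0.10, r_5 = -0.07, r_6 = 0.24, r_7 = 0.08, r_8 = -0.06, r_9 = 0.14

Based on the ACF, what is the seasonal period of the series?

The largest autocorrelation is r_3 = 0.39, with a weaker echo at lag 6 (0.24); the remaining lags stay at or below 0.14.
The dominant spike at lag 3 indicates a seasonal period of 3.

3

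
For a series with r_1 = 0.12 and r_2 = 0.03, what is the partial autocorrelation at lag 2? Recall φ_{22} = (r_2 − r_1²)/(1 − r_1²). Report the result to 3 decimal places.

0.016

φ_{22} = (r_2 − r_1²) / (1 − r_1²)
r_1² = (0.12)² = 0.0144
Numerator = 0.03 − 0.0144 = 0.0156; denominator = 1 − 0.0144 = 0.9856
φ_{22} = 0.0156 / 0.9856 = 0.016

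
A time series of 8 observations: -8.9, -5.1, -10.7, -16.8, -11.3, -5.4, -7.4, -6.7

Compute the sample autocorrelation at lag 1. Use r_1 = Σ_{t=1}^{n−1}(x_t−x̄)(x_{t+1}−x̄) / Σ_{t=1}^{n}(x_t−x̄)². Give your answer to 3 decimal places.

Mean x̄ = (-8.9 − 5.1 − 10.7 − 16.8 − 11.3 − 5.4 − 7.4 − 6.7)/8 = -9.0375
Numerator Σ_{t=1}^{7}(x_t−x̄)(x_{t+1}−x̄) = 26.0173
Denominator Σ(x_t−x̄)² = 105.0388
r_1 = 26.0173 / 105.0388 = 0.248

0.248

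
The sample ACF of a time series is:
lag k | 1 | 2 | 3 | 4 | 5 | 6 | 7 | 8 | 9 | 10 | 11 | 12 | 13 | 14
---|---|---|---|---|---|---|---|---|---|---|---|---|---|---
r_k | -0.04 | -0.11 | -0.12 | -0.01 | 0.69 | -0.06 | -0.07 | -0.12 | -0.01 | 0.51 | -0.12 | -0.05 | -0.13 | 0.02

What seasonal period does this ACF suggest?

The largest autocorrelation is r_5 = 0.69, with a weaker echo at lag 10 (0.51); the remaining lags stay at or below 0.02.
The dominant spike at lag 5 indicates a seasonal period of 5.

5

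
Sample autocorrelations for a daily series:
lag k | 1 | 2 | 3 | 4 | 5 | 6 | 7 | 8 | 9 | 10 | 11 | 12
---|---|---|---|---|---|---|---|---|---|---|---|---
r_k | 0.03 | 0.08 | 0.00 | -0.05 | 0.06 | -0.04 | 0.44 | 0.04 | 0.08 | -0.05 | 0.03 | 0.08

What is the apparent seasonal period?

7

The largest autocorrelation is r_7 = 0.44; the remaining lags stay at or below 0.08.
The dominant spike at lag 7 indicates a seasonal period of 7.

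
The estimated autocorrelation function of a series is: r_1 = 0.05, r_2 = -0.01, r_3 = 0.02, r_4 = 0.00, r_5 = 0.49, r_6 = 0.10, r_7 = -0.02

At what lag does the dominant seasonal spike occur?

The largest autocorrelation is r_5 = 0.49; the remaining lags stay at or below 0.10.
The dominant spike at lag 5 indicates a seasonal period of 5.

5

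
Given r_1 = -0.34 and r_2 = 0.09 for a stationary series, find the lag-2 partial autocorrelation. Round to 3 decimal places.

-0.029

φ_{22} = (r_2 − r_1²) / (1 − r_1²)
r_1² = (-0.34)² = 0.1156
Numerator = 0.09 − 0.1156 = -0.0256; denominator = 1 − 0.1156 = 0.8844
φ_{22} = -0.0256 / 0.8844 = -0.029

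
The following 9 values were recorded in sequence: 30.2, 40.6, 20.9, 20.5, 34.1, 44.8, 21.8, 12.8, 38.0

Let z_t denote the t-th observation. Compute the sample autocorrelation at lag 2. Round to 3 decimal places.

-0.679

Mean z̄ = (30.2 + 40.6 + 20.9 + 20.5 + 34.1 + 44.8 + 21.8 + 12.8 + 38.0)/9 = 29.3000
Numerator Σ_{t=1}^{7}(z_t−z̄)(z_{t+2}−z̄) = -640.7200
Denominator Σ(z_t−z̄)² = 943.9800
r_2 = -640.7200 / 943.9800 = -0.679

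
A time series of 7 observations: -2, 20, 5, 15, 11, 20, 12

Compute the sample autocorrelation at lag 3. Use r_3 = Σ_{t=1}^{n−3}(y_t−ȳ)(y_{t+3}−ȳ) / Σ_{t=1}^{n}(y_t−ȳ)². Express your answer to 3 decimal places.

Mean ȳ = (-2 + 20 + 5 + 15 + 11 + 20 + 12)/7 = 11.5714
Numerator Σ_{t=1}^{4}(y_t−ȳ)(y_{t+3}−ȳ) = -105.2653
Denominator Σ(y_t−ȳ)² = 381.7143
r_3 = -105.2653 / 381.7143 = -0.276

-0.276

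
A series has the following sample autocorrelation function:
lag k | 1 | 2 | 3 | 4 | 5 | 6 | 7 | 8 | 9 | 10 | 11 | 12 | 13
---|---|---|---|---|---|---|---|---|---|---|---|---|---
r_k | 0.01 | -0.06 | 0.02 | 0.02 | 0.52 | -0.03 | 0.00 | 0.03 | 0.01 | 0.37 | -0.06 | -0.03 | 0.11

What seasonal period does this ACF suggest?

The largest autocorrelation is r_5 = 0.52, with a weaker echo at lag 10 (0.37); the remaining lags stay at or below 0.11.
The dominant spike at lag 5 indicates a seasonal period of 5.

5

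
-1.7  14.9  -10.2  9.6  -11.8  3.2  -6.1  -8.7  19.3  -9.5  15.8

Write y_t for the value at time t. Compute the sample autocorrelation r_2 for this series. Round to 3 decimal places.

Mean ȳ = (-1.7 + 14.9 − 10.2 + 9.6 − 11.8 + 3.2 − 6.1 − 8.7 + 19.3 − 9.5 + 15.8)/11 = 1.3455
Numerator Σ_{t=1}^{9}(y_t−ȳ)(y_{t+2}−ȳ) = 628.1631
Denominator Σ(y_t−ȳ)² = 1375.9473
r_2 = 628.1631 / 1375.9473 = 0.457

0.457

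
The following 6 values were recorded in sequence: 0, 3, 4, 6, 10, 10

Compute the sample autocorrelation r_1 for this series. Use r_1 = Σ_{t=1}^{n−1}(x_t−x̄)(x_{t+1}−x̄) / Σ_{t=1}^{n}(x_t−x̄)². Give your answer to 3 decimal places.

0.494

Mean x̄ = (0 + 3 + 4 + 6 + 10 + 10)/6 = 5.5000
Deviations from mean: -5.5000, -2.5000, -1.5000, 0.5000, 4.5000, 4.5000
Numerator Σ_{t=1}^{5}(x_t−x̄)(x_{t+1}−x̄) = 39.2500
Denominator Σ(x_t−x̄)² = 79.5000
r_1 = 39.2500 / 79.5000 = 0.494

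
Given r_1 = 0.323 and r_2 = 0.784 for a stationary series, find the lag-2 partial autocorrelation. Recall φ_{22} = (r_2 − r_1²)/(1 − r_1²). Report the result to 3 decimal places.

φ_{22} = (r_2 − r_1²) / (1 − r_1²)
r_1² = (0.323)² = 0.104329
Numerator = 0.784 − 0.1043 = 0.6797; denominator = 1 − 0.1043 = 0.8957
φ_{22} = 0.6797 / 0.8957 = 0.759

0.759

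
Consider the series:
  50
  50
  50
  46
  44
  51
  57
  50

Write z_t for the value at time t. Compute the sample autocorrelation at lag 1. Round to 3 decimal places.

Mean z̄ = (50 + 50 + 50 + 46 + 44 + 51 + 57 + 50)/8 = 49.7500
Numerator Σ_{t=1}^{7}(z_t−z̄)(z_{t+1}−z̄) = 24.4375
Denominator Σ(z_t−z̄)² = 101.5000
r_1 = 24.4375 / 101.5000 = 0.241

0.241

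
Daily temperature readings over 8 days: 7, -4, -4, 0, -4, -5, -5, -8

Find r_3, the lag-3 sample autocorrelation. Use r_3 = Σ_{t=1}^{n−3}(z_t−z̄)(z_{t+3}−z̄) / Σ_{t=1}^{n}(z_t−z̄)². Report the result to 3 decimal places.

0.219

Mean z̄ = (7 − 4 − 4 + 0 − 4 − 5 − 5 − 8)/8 = -2.8750
Σ(z_t−z̄)(z_{t+3}−z̄) = (28.3906) + (1.2656) + (2.3906) + (-6.1094) + (5.7656) = 31.7031
Denominator Σ(z_t−z̄)² = 144.8750
r_3 = 31.7031 / 144.8750 = 0.219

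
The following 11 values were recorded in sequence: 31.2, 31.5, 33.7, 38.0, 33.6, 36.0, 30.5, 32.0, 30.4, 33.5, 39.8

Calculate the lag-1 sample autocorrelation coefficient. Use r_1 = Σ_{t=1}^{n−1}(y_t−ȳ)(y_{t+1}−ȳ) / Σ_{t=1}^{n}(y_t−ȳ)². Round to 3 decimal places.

0.081

Mean ȳ = (31.2 + 31.5 + 33.7 + 38.0 + 33.6 + 36.0 + 30.5 + 32.0 + 30.4 + 33.5 + 39.8)/11 = 33.6545
Numerator Σ_{t=1}^{10}(y_t−ȳ)(y_{t+1}−ȳ) = 7.7816
Denominator Σ(y_t−ȳ)² = 96.1273
r_1 = 7.7816 / 96.1273 = 0.081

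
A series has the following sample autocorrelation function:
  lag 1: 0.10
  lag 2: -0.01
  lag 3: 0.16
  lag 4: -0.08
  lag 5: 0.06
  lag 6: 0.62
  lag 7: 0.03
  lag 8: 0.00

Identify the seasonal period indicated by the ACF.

6

The largest autocorrelation is r_6 = 0.62; the remaining lags stay at or below 0.16.
The dominant spike at lag 6 indicates a seasonal period of 6.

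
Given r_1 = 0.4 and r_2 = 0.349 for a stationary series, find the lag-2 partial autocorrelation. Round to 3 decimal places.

0.225

φ_{22} = (r_2 − r_1²) / (1 − r_1²)
r_1² = (0.4)² = 0.16
Numerator = 0.349 − 0.1600 = 0.1890; denominator = 1 − 0.1600 = 0.8400
φ_{22} = 0.1890 / 0.8400 = 0.225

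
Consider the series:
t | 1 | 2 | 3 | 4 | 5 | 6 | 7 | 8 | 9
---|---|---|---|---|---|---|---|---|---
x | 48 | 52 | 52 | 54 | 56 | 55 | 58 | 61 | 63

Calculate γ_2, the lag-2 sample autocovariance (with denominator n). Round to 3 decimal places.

Mean x̄ = (48 + 52 + 52 + 54 + 56 + 55 + 58 + 61 + 63)/9 = 55.4444
Σ_{t=1}^{7}(x_t−x̄)(x_{t+2}−x̄) = 47.6049
γ_2 = 47.6049 / 9 = 5.289

5.289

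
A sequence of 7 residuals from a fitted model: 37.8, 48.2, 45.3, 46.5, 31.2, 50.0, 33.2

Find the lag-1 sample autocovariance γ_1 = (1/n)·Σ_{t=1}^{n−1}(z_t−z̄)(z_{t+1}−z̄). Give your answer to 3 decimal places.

Mean z̄ = (37.8 + 48.2 + 45.3 + 46.5 + 31.2 + 50.0 + 33.2)/7 = 41.7429
Deviations: -3.9429, 6.4571, 3.5571, 4.7571, -10.5429, 8.2571, -8.5429
Σ_{t=1}^{6}(z_t−z̄)(z_{t+1}−z̄) = -193.3161
γ_1 = -193.3161 / 7 = -27.617

-27.617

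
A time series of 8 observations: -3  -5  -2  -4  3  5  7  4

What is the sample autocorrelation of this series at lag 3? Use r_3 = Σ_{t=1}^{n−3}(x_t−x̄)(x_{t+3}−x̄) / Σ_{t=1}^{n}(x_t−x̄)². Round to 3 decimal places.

Mean x̄ = (-3 − 5 − 2 − 4 + 3 + 5 + 7 + 4)/8 = 0.6250
Deviations from mean: -3.6250, -5.6250, -2.6250, -4.6250, 2.3750, 4.3750, 6.3750, 3.3750
Numerator Σ_{t=1}^{5}(x_t−x̄)(x_{t+3}−x̄) = -29.5469
Denominator Σ(x_t−x̄)² = 149.8750
r_3 = -29.5469 / 149.8750 = -0.197

-0.197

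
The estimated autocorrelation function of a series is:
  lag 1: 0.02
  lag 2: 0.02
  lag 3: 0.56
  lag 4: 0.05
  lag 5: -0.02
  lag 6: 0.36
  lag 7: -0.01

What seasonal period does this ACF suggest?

The largest autocorrelation is r_3 = 0.56, with a weaker echo at lag 6 (0.36); the remaining lags stay at or below 0.05.
The dominant spike at lag 3 indicates a seasonal period of 3.

3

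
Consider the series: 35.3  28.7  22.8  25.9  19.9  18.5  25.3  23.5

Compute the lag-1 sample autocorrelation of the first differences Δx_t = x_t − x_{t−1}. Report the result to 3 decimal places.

First differences Δx: -6.6, -5.9, 3.1, -6.0, -1.4, 6.8, -1.8
Mean of differences = -1.6857
Numerator Σ(Δx_t−Δx̄)(Δx_{t+1}−Δx̄) = -19.8831
Denominator Σ(Δx_t−Δx̄)² = 155.5286
r_1(Δx) = -19.8831 / 155.5286 = -0.128

-0.128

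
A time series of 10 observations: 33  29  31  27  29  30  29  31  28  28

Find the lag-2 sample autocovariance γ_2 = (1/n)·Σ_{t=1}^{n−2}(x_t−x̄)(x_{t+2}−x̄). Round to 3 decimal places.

0.400

Mean x̄ = (33 + 29 + 31 + 27 + 29 + 30 + 29 + 31 + 28 + 28)/10 = 29.5000
Σ_{t=1}^{8}(x_t−x̄)(x_{t+2}−x̄) = 4.0000
γ_2 = 4.0000 / 10 = 0.400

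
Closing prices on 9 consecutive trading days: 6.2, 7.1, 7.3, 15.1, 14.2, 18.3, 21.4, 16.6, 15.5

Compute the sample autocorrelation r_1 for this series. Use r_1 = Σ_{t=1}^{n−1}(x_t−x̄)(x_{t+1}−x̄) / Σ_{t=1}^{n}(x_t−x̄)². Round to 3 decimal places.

Mean x̄ = (6.2 + 7.1 + 7.3 + 15.1 + 14.2 + 18.3 + 21.4 + 16.6 + 15.5)/9 = 13.5222
Numerator Σ_{t=1}^{8}(x_t−x̄)(x_{t+1}−x̄) = 149.4473
Denominator Σ(x_t−x̄)² = 234.7956
r_1 = 149.4473 / 234.7956 = 0.636

0.636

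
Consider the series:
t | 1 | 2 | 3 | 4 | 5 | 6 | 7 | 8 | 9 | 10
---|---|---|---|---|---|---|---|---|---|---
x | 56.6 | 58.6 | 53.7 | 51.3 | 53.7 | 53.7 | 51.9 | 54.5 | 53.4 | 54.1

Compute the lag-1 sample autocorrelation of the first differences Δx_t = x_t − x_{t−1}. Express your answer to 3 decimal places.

First differences Δx: 2.0, -4.9, -2.4, 2.4, 0.0, -1.8, 2.6, -1.1, 0.7
Mean of differences = -0.2778
Numerator Σ(Δx_t−Δx̄)(Δx_{t+1}−Δx̄) = -13.6316
Denominator Σ(Δx_t−Δx̄)² = 50.5356
r_1(Δx) = -13.6316 / 50.5356 = -0.270

-0.270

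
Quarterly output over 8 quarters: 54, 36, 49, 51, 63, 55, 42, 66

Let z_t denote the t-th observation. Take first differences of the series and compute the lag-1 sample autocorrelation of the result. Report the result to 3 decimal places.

-0.351

First differences Δz: -18, 13, 2, 12, -8, -13, 24
Mean of differences = 1.7143
Numerator Σ(Δz_t−Δz̄)(Δz_{t+1}−Δz̄) = -501.2245
Denominator Σ(Δz_t−Δz̄)² = 1429.4286
r_1(Δz) = -501.2245 / 1429.4286 = -0.351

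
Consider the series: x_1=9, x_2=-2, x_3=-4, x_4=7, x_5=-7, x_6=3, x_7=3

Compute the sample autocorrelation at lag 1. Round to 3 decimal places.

Mean x̄ = (9 − 2 − 4 + 7 − 7 + 3 + 3)/7 = 1.2857
Numerator Σ_{t=1}^{6}(x_t−x̄)(x_{t+1}−x̄) = -96.7959
Denominator Σ(x_t−x̄)² = 205.4286
r_1 = -96.7959 / 205.4286 = -0.471

-0.471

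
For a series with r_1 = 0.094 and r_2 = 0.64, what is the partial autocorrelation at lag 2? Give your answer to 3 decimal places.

0.637

φ_{22} = (r_2 − r_1²) / (1 − r_1²)
r_1² = (0.094)² = 0.008836
Numerator = 0.64 − 0.0088 = 0.6312; denominator = 1 − 0.0088 = 0.9912
φ_{22} = 0.6312 / 0.9912 = 0.637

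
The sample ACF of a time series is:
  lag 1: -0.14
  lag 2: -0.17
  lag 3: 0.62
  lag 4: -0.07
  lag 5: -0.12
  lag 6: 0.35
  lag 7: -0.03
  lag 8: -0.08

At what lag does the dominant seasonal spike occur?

The largest autocorrelation is r_3 = 0.62, with a weaker echo at lag 6 (0.35); the remaining lags stay at or below -0.03.
The dominant spike at lag 3 indicates a seasonal period of 3.

3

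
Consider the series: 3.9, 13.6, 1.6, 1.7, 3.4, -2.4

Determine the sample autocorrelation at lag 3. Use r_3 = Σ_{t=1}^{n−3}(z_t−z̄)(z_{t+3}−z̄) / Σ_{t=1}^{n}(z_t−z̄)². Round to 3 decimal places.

0.066

Mean z̄ = (3.9 + 13.6 + 1.6 + 1.7 + 3.4 − 2.4)/6 = 3.6333
Deviations from mean: 0.2667, 9.9667, -2.0333, -1.9333, -0.2333, -6.0333
Σ(z_t−z̄)(z_{t+3}−z̄) = (-0.5156) + (-2.3256) + (12.2678) = 9.4267
Denominator Σ(z_t−z̄)² = 143.7333
r_3 = 9.4267 / 143.7333 = 0.066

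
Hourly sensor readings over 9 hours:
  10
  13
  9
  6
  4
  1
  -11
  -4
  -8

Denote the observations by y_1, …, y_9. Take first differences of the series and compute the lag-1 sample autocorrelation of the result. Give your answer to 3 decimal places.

First differences Δy: 3, -4, -3, -2, -3, -12, 7, -4
Mean of differences = -2.2500
Numerator Σ(Δy_t−Δȳ)(Δy_{t+1}−Δȳ) = -107.3125
Denominator Σ(Δy_t−Δȳ)² = 215.5000
r_1(Δy) = -107.3125 / 215.5000 = -0.498

-0.498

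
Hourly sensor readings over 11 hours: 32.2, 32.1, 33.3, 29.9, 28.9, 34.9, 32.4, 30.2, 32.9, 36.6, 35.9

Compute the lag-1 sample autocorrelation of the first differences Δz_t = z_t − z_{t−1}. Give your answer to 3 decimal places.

First differences Δz: -0.1, 1.2, -3.4, -1.0, 6.0, -2.5, -2.2, 2.7, 3.7, -0.7
Mean of differences = 0.3700
Numerator Σ(Δz_t−Δz̄)(Δz_{t+1}−Δz̄) = -16.6419
Denominator Σ(Δz_t−Δz̄)² = 81.2010
r_1(Δz) = -16.6419 / 81.2010 = -0.205

-0.205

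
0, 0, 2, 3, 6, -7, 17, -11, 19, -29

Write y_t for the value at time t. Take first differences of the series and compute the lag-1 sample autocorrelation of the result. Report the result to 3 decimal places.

-0.698

First differences Δy: 0, 2, 1, 3, -13, 24, -28, 30, -48
Mean of differences = -3.2222
Numerator Σ(Δy_t−Δȳ)(Δy_{t+1}−Δȳ) = -3247.1605
Denominator Σ(Δy_t−Δȳ)² = 4653.5556
r_1(Δy) = -3247.1605 / 4653.5556 = -0.698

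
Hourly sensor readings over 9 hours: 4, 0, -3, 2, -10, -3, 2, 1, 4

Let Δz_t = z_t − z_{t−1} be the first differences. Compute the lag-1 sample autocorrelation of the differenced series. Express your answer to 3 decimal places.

First differences Δz: -4, -3, 5, -12, 7, 5, -1, 3
Mean of differences = 0.0000
Numerator Σ(Δz_t−Δz̄)(Δz_{t+1}−Δz̄) = -120.0000
Denominator Σ(Δz_t−Δz̄)² = 278.0000
r_1(Δz) = -120.0000 / 278.0000 = -0.432

-0.432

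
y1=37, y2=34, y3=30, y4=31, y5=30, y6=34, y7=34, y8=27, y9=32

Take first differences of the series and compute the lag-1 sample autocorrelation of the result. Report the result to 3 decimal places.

-0.323

First differences Δy: -3, -4, 1, -1, 4, 0, -7, 5
Mean of differences = -0.6250
Numerator Σ(Δy_t−Δȳ)(Δy_{t+1}−Δȳ) = -36.7656
Denominator Σ(Δy_t−Δȳ)² = 113.8750
r_1(Δy) = -36.7656 / 113.8750 = -0.323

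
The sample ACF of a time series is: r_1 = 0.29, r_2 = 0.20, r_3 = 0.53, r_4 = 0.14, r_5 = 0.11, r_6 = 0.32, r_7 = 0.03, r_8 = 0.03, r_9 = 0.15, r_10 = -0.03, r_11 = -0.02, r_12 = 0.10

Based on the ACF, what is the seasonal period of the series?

3

The largest autocorrelation is r_3 = 0.53, with a weaker echo at lag 6 (0.32); the remaining lags stay at or below 0.29. The elevated value at lag 1 (0.29), dropping to 0.20 at lag 2, reflects decaying short-term dependence rather than seasonality.
The dominant spike at lag 3 indicates a seasonal period of 3.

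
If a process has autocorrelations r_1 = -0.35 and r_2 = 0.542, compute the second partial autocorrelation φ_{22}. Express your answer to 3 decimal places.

0.478

φ_{22} = (r_2 − r_1²) / (1 − r_1²)
r_1² = (-0.35)² = 0.1225
Numerator = 0.542 − 0.1225 = 0.4195; denominator = 1 − 0.1225 = 0.8775
φ_{22} = 0.4195 / 0.8775 = 0.478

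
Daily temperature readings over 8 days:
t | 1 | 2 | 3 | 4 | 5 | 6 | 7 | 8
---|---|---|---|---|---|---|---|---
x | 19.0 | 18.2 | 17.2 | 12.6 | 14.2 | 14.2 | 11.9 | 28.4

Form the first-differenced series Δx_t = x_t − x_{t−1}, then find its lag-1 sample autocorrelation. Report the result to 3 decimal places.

-0.115

First differences Δx: -0.8, -1.0, -4.6, 1.6, 0.0, -2.3, 16.5
Mean of differences = 1.3429
Numerator Σ(Δx_t−Δx̄)(Δx_{t+1}−Δx̄) = -33.2533
Denominator Σ(Δx_t−Δx̄)² = 290.2771
r_1(Δx) = -33.2533 / 290.2771 = -0.115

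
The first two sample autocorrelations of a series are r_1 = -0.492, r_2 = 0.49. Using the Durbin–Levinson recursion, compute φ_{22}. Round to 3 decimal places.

φ_{22} = (r_2 − r_1²) / (1 − r_1²)
r_1² = (-0.492)² = 0.242064
Numerator = 0.49 − 0.2421 = 0.2479; denominator = 1 − 0.2421 = 0.7579
φ_{22} = 0.2479 / 0.7579 = 0.327

0.327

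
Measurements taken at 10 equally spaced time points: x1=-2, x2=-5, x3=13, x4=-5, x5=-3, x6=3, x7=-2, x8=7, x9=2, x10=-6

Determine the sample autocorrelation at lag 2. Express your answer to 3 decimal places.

Mean x̄ = (-2 − 5 + 13 − 5 − 3 + 3 − 2 + 7 + 2 − 6)/10 = 0.2000
Numerator Σ_{t=1}^{8}(x_t−x̄)(x_{t+2}−x̄) = -76.6800
Denominator Σ(x_t−x̄)² = 333.6000
r_2 = -76.6800 / 333.6000 = -0.230

-0.230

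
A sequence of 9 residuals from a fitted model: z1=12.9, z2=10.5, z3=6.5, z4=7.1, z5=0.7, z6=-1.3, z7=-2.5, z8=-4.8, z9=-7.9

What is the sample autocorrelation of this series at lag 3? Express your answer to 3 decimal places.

0.115

Mean z̄ = (12.9 + 10.5 + 6.5 + 7.1 + 0.7 − 1.3 − 2.5 − 4.8 − 7.9)/9 = 2.3556
Σ(z_t−z̄)(z_{t+3}−z̄) = (50.0275) + (-13.4836) + (-15.1502) + (-23.0369) + (11.8464) + (37.4898) = 47.6930
Denominator Σ(z_t−z̄)² = 413.2622
r_3 = 47.6930 / 413.2622 = 0.115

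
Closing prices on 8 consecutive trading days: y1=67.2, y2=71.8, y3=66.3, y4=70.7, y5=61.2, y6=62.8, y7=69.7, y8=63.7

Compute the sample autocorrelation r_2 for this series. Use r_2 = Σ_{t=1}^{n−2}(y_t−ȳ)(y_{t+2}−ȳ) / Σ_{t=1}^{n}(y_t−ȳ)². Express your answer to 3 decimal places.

Mean ȳ = (67.2 + 71.8 + 66.3 + 70.7 + 61.2 + 62.8 + 69.7 + 63.7)/8 = 66.6750
Σ(y_t−ȳ)(y_{t+2}−ȳ) = (-0.1969) + (20.6281) + (2.0531) + (-15.5969) + (-16.5619) + (11.5281) = 1.8538
Denominator Σ(y_t−ȳ)² = 105.8750
r_2 = 1.8538 / 105.8750 = 0.018

0.018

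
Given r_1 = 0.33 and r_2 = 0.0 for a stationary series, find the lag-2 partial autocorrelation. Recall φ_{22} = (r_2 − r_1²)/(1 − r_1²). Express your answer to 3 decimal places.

-0.122

φ_{22} = (r_2 − r_1²) / (1 − r_1²)
r_1² = (0.33)² = 0.1089
Numerator = 0.0 − 0.1089 = -0.1089; denominator = 1 − 0.1089 = 0.8911
φ_{22} = -0.1089 / 0.8911 = -0.122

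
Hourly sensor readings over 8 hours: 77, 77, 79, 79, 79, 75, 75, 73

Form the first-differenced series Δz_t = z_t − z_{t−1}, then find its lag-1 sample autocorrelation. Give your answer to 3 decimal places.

-0.068

First differences Δz: 0, 2, 0, 0, -4, 0, -2
Mean of differences = -0.5714
Numerator Σ(Δz_t−Δz̄)(Δz_{t+1}−Δz̄) = -1.4694
Denominator Σ(Δz_t−Δz̄)² = 21.7143
r_1(Δz) = -1.4694 / 21.7143 = -0.068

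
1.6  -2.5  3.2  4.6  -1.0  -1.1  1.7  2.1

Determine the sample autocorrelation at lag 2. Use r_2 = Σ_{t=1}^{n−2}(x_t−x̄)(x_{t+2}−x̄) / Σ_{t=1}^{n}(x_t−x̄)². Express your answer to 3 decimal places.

-0.669

Mean x̄ = (1.6 − 2.5 + 3.2 + 4.6 − 1.0 − 1.1 + 1.7 + 2.1)/8 = 1.0750
Deviations from mean: 0.5250, -3.5750, 2.1250, 3.5250, -2.0750, -2.1750, 0.6250, 1.0250
Σ(x_t−x̄)(x_{t+2}−x̄) = (1.1156) + (-12.6019) + (-4.4094) + (-7.6669) + (-1.2969) + (-2.2294) = -27.0888
Denominator Σ(x_t−x̄)² = 40.4750
r_2 = -27.0888 / 40.4750 = -0.669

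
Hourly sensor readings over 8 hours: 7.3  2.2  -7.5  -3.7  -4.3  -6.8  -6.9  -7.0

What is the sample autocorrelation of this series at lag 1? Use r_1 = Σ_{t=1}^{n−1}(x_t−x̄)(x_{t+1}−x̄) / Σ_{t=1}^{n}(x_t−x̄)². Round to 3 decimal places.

0.332

Mean x̄ = (7.3 + 2.2 − 7.5 − 3.7 − 4.3 − 6.8 − 6.9 − 7.0)/8 = -3.3375
Numerator Σ_{t=1}^{7}(x_t−x̄)(x_{t+1}−x̄) = 66.4286
Denominator Σ(x_t−x̄)² = 200.2988
r_1 = 66.4286 / 200.2988 = 0.332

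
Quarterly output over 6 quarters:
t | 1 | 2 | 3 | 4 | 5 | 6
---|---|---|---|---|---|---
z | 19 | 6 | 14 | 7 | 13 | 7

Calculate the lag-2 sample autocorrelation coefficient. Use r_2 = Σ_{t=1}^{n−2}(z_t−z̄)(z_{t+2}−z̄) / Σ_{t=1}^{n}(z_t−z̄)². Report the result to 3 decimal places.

Mean z̄ = (19 + 6 + 14 + 7 + 13 + 7)/6 = 11.0000
Deviations from mean: 8.0000, -5.0000, 3.0000, -4.0000, 2.0000, -4.0000
Σ(z_t−z̄)(z_{t+2}−z̄) = (24.0000) + (20.0000) + (6.0000) + (16.0000) = 66.0000
Denominator Σ(z_t−z̄)² = 134.0000
r_2 = 66.0000 / 134.0000 = 0.493

0.493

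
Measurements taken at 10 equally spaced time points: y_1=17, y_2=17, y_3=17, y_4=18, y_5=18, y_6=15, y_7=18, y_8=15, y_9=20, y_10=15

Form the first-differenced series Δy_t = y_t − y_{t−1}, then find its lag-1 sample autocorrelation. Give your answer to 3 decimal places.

-0.740

First differences Δy: 0, 0, 1, 0, -3, 3, -3, 5, -5
Mean of differences = -0.2222
Numerator Σ(Δy_t−Δȳ)(Δy_{t+1}−Δȳ) = -57.3827
Denominator Σ(Δy_t−Δȳ)² = 77.5556
r_1(Δy) = -57.3827 / 77.5556 = -0.740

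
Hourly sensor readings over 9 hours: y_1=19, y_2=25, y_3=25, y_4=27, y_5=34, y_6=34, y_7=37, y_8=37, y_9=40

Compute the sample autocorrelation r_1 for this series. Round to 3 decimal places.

0.589

Mean ȳ = (19 + 25 + 25 + 27 + 34 + 34 + 37 + 37 + 40)/9 = 30.8889
Numerator Σ_{t=1}^{8}(y_t−ȳ)(y_{t+1}−ȳ) = 237.2099
Denominator Σ(y_t−ȳ)² = 402.8889
r_1 = 237.2099 / 402.8889 = 0.589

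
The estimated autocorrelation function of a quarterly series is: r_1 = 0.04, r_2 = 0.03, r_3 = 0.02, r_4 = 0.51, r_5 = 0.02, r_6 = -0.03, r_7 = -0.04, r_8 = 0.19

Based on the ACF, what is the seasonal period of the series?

The largest autocorrelation is r_4 = 0.51, with a weaker echo at lag 8 (0.19); the remaining lags stay at or below 0.04.
The dominant spike at lag 4 indicates a seasonal period of 4.

4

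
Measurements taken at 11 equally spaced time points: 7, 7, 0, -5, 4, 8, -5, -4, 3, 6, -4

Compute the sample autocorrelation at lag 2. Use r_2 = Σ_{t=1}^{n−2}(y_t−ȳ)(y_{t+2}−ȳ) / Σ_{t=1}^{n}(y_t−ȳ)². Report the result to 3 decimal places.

-0.661

Mean ȳ = (7 + 7 + 0 − 5 + 4 + 8 − 5 − 4 + 3 + 6 − 4)/11 = 1.5455
Numerator Σ_{t=1}^{9}(y_t−ȳ)(y_{t+2}−ȳ) = -184.3223
Denominator Σ(y_t−ȳ)² = 278.7273
r_2 = -184.3223 / 278.7273 = -0.661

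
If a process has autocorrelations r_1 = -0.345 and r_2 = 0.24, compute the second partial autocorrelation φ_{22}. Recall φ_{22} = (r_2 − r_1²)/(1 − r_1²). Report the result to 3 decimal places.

φ_{22} = (r_2 − r_1²) / (1 − r_1²)
r_1² = (-0.345)² = 0.119025
Numerator = 0.24 − 0.1190 = 0.1210; denominator = 1 − 0.1190 = 0.8810
φ_{22} = 0.1210 / 0.8810 = 0.137

0.137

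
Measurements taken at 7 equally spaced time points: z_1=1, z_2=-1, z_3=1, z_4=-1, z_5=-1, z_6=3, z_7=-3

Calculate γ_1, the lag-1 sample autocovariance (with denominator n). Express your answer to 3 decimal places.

-1.983

Mean z̄ = (1 − 1 + 1 − 1 − 1 + 3 − 3)/7 = -0.1429
Deviations: 1.1429, -0.8571, 1.1429, -0.8571, -0.8571, 3.1429, -2.8571
Σ_{t=1}^{6}(z_t−z̄)(z_{t+1}−z̄) = -13.8776
γ_1 = -13.8776 / 7 = -1.983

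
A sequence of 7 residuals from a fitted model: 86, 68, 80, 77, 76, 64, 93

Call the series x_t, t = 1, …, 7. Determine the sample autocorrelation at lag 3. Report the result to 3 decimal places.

Mean x̄ = (86 + 68 + 80 + 77 + 76 + 64 + 93)/7 = 77.7143
Deviations from mean: 8.2857, -9.7143, 2.2857, -0.7143, -1.7143, -13.7143, 15.2857
Σ(x_t−x̄)(x_{t+3}−x̄) = (-5.9184) + (16.6531) + (-31.3469) + (-10.9184) = -31.5306
Denominator Σ(x_t−x̄)² = 593.4286
r_3 = -31.5306 / 593.4286 = -0.053

-0.053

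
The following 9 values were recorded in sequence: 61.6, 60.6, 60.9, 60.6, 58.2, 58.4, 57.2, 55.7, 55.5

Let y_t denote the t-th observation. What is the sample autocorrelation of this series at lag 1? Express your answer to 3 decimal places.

Mean ȳ = (61.6 + 60.6 + 60.9 + 60.6 + 58.2 + 58.4 + 57.2 + 55.7 + 55.5)/9 = 58.7444
Numerator Σ_{t=1}^{8}(y_t−ȳ)(y_{t+1}−ȳ) = 27.5869
Denominator Σ(y_t−ȳ)² = 42.2822
r_1 = 27.5869 / 42.2822 = 0.652

0.652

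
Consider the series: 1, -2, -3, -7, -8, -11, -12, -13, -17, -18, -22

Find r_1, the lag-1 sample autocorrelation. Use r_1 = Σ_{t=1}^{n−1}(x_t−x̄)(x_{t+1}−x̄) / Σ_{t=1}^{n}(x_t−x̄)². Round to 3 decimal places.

Mean x̄ = (1 − 2 − 3 − 7 − 8 − 11 − 12 − 13 − 17 − 18 − 22)/11 = -10.1818
Numerator Σ_{t=1}^{10}(x_t−x̄)(x_{t+1}−x̄) = 349.7851
Denominator Σ(x_t−x̄)² = 517.6364
r_1 = 349.7851 / 517.6364 = 0.676

0.676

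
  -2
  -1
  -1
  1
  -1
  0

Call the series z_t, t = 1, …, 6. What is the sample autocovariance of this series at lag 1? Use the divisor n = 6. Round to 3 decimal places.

-0.130

Mean z̄ = (-2 − 1 − 1 + 1 − 1 + 0)/6 = -0.6667
Σ_{t=1}^{5}(z_t−z̄)(z_{t+1}−z̄) = -0.7778
γ_1 = -0.7778 / 6 = -0.130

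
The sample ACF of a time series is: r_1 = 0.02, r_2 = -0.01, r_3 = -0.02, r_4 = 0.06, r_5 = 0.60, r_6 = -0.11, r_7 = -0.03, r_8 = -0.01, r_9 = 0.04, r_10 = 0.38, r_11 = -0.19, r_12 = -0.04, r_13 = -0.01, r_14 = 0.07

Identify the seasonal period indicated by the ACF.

5

The largest autocorrelation is r_5 = 0.60, with a weaker echo at lag 10 (0.38); the remaining lags stay at or below 0.07.
The dominant spike at lag 5 indicates a seasonal period of 5.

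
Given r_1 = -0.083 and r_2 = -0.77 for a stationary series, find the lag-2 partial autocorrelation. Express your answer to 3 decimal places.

-0.782

φ_{22} = (r_2 − r_1²) / (1 − r_1²)
r_1² = (-0.083)² = 0.006889
Numerator = -0.77 − 0.0069 = -0.7769; denominator = 1 − 0.0069 = 0.9931
φ_{22} = -0.7769 / 0.9931 = -0.782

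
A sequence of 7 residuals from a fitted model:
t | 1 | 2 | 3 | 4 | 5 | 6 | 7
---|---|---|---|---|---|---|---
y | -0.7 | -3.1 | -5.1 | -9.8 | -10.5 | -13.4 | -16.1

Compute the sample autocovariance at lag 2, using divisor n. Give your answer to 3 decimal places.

Mean ȳ = (-0.7 − 3.1 − 5.1 − 9.8 − 10.5 − 13.4 − 16.1)/7 = -8.3857
Σ_{t=1}^{5}(y_t−ȳ)(y_{t+2}−ȳ) = 34.2324
γ_2 = 34.2324 / 7 = 4.890

4.890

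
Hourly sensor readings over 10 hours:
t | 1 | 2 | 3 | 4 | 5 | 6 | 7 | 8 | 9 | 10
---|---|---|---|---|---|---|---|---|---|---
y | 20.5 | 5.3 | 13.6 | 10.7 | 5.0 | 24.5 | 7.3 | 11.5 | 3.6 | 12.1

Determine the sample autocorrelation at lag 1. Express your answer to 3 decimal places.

Mean ȳ = (20.5 + 5.3 + 13.6 + 10.7 + 5.0 + 24.5 + 7.3 + 11.5 + 3.6 + 12.1)/10 = 11.4100
Numerator Σ_{t=1}^{9}(y_t−ȳ)(y_{t+1}−ȳ) = -210.0931
Denominator Σ(y_t−ȳ)² = 416.0690
r_1 = -210.0931 / 416.0690 = -0.505

-0.505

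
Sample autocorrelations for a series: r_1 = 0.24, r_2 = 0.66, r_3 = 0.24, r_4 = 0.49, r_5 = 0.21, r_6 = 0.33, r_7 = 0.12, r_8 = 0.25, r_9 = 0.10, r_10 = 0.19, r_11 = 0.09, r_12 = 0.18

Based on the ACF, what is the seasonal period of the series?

The largest autocorrelation is r_2 = 0.66, with weaker echoes at lags 4 (0.49), 6 (0.33) and 8 (0.25); the remaining lags stay at or below 0.24.
The dominant spike at lag 2 indicates a seasonal period of 2.

2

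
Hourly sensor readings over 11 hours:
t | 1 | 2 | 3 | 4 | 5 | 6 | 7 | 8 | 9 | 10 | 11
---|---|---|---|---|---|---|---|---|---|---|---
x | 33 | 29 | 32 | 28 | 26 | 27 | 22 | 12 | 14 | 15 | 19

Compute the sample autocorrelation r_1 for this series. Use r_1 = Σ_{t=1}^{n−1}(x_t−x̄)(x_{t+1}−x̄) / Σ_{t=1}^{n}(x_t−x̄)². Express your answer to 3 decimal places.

Mean x̄ = (33 + 29 + 32 + 28 + 26 + 27 + 22 + 12 + 14 + 15 + 19)/11 = 23.3636
Numerator Σ_{t=1}^{10}(x_t−x̄)(x_{t+1}−x̄) = 396.5950
Denominator Σ(x_t−x̄)² = 548.5455
r_1 = 396.5950 / 548.5455 = 0.723

0.723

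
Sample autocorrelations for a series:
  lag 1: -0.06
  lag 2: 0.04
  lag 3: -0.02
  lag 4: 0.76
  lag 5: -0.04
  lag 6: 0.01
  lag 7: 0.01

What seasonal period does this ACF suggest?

The largest autocorrelation is r_4 = 0.76; the remaining lags stay at or below 0.04.
The dominant spike at lag 4 indicates a seasonal period of 4.

4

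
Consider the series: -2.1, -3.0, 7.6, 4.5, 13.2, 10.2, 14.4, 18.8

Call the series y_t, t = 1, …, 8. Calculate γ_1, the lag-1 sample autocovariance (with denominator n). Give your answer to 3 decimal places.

24.160

Mean ȳ = (-2.1 − 3.0 + 7.6 + 4.5 + 13.2 + 10.2 + 14.4 + 18.8)/8 = 7.9500
Deviations: -10.0500, -10.9500, -0.3500, -3.4500, 5.2500, 2.2500, 6.4500, 10.8500
Σ_{t=1}^{7}(y_t−ȳ)(y_{t+1}−ȳ) = 193.2825
γ_1 = 193.2825 / 8 = 24.160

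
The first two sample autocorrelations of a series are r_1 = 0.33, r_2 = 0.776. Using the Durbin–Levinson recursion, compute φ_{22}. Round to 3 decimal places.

φ_{22} = (r_2 − r_1²) / (1 − r_1²)
r_1² = (0.33)² = 0.1089
Numerator = 0.776 − 0.1089 = 0.6671; denominator = 1 − 0.1089 = 0.8911
φ_{22} = 0.6671 / 0.8911 = 0.749

0.749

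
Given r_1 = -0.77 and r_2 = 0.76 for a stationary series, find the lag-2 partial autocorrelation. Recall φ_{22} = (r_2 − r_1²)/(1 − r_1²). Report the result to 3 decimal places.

0.410

φ_{22} = (r_2 − r_1²) / (1 − r_1²)
r_1² = (-0.77)² = 0.5929
Numerator = 0.76 − 0.5929 = 0.1671; denominator = 1 − 0.5929 = 0.4071
φ_{22} = 0.1671 / 0.4071 = 0.410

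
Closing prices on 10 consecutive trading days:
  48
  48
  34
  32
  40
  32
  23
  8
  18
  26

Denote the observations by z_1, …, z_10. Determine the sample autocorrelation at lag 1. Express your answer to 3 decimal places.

0.618

Mean z̄ = (48 + 48 + 34 + 32 + 40 + 32 + 23 + 8 + 18 + 26)/10 = 30.9000
Numerator Σ_{t=1}^{9}(z_t−z̄)(z_{t+1}−z̄) = 899.6900
Denominator Σ(z_t−z̄)² = 1456.9000
r_1 = 899.6900 / 1456.9000 = 0.618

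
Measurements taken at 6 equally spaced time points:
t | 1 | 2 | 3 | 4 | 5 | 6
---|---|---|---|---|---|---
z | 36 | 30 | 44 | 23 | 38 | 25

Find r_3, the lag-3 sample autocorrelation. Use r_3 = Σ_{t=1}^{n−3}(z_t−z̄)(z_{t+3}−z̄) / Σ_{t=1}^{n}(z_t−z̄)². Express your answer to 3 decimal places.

-0.407

Mean z̄ = (36 + 30 + 44 + 23 + 38 + 25)/6 = 32.6667
Deviations from mean: 3.3333, -2.6667, 11.3333, -9.6667, 5.3333, -7.6667
Numerator Σ_{t=1}^{3}(z_t−z̄)(z_{t+3}−z̄) = -133.3333
Denominator Σ(z_t−z̄)² = 327.3333
r_3 = -133.3333 / 327.3333 = -0.407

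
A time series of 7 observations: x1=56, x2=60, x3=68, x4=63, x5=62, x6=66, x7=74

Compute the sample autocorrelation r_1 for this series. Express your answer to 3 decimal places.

Mean x̄ = (56 + 60 + 68 + 63 + 62 + 66 + 74)/7 = 64.1429
Numerator Σ_{t=1}^{6}(x_t−x̄)(x_{t+1}−x̄) = 30.1224
Denominator Σ(x_t−x̄)² = 204.8571
r_1 = 30.1224 / 204.8571 = 0.147

0.147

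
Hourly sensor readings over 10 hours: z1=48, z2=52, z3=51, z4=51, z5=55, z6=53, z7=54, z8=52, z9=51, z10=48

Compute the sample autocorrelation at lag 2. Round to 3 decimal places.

0.118

Mean z̄ = (48 + 52 + 51 + 51 + 55 + 53 + 54 + 52 + 51 + 48)/10 = 51.5000
Numerator Σ_{t=1}^{8}(z_t−z̄)(z_{t+2}−z̄) = 5.5000
Denominator Σ(z_t−z̄)² = 46.5000
r_2 = 5.5000 / 46.5000 = 0.118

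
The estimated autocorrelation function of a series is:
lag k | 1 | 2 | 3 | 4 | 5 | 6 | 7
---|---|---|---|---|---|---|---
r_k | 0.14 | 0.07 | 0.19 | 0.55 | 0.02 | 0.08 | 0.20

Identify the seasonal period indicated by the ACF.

The largest autocorrelation is r_4 = 0.55; the remaining lags stay at or below 0.20.
The dominant spike at lag 4 indicates a seasonal period of 4.

4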